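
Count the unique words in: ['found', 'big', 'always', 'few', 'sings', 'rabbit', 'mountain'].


Listing all tokens and tracking unique types:
  Token 1: 'found' -> NEW (unique so far: 1)
  Token 2: 'big' -> NEW (unique so far: 2)
  Token 3: 'always' -> NEW (unique so far: 3)
  Token 4: 'few' -> NEW (unique so far: 4)
  Token 5: 'sings' -> NEW (unique so far: 5)
  Token 6: 'rabbit' -> NEW (unique so far: 6)
  Token 7: 'mountain' -> NEW (unique so far: 7)
Unique types: ('always', 'big', 'few', 'found', 'mountain', 'rabbit', 'sings')
Vocabulary size: 7

7


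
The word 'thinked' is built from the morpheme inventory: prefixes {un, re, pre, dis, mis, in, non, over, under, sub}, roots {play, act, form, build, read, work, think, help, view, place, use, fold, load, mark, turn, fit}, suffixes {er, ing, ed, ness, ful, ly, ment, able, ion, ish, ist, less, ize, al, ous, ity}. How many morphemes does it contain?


Segmenting 'thinked' against the inventory:
  'think' -> root (morpheme 1)
  'ed' -> suffix (morpheme 2)
Total morphemes: 2

2


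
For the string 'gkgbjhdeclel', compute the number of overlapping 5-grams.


String 'gkgbjhdeclel' has length L = 12.
Number of overlapping n-grams = L - n + 1
Substituting: 12 - 5 + 1 = 8

8


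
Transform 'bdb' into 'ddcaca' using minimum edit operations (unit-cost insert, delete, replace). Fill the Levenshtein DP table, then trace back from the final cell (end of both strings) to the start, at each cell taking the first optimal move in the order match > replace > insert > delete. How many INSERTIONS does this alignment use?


Edit distance = 5. Backtracking from cell (3, 6) with preference match > replace > insert > delete,
then listing the resulting alignment 'bdb' -> 'ddcaca' left to right:
  Step 1: replace b->d
  Step 2: keep 'd'
  Step 3: insert 'c' [insertion #1]
  Step 4: insert 'a' [insertion #2]
  Step 5: insert 'c' [insertion #3]
  Step 6: replace b->a
Total insertions: 3

3


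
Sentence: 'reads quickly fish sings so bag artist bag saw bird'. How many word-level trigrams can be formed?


Word trigrams from [10] words:
  Trigram 1: (reads quickly fish)
  Trigram 2: (quickly fish sings)
  Trigram 3: (fish sings so)
  Trigram 4: (sings so bag)
  Trigram 5: (so bag artist)
  Trigram 6: (bag artist bag)
  Trigram 7: (artist bag saw)
  Trigram 8: (bag saw bird)
Total word trigrams: 10 - 2 = 8

8


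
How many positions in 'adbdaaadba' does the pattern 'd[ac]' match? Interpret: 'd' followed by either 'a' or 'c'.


Pattern: d[ac] means 'd' followed by either 'a' or 'c'.
Scanning 'adbdaaadba' position-by-position:
  Pos 0: window 'ad' -> no
  Pos 1: window 'db' -> no
  Pos 2: window 'bd' -> no
  Pos 3: window 'da' -> MATCH
  Pos 4: window 'aa' -> no
  Pos 5: window 'aa' -> no
  Pos 6: window 'ad' -> no
  Pos 7: window 'db' -> no
  Pos 8: window 'ba' -> no
  Pos 9: window 'a' -> no
Total matches: 1

1


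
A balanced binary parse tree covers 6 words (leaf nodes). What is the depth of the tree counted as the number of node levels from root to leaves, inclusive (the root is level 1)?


In a balanced binary tree with n leaves the deepest leaf is ceil(log2(n)) edges below the root,
so counting node levels inclusive of root and leaves gives ceil(log2(n)) + 1 levels.
log2(6) = 2.5850
ceil(2.5850) = 3
levels = 3 + 1 = 4

4


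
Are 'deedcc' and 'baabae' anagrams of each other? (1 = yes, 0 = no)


Sort characters of 'deedcc': 'ccddee'
Sort characters of 'baabae': 'aaabbe'
Sorted forms differ -> they are NOT anagrams
Result: 0

0


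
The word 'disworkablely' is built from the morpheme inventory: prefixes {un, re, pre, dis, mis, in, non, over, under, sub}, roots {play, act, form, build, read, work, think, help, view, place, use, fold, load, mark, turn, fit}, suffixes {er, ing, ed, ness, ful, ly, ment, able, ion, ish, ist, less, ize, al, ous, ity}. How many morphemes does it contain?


Segmenting 'disworkablely' against the inventory:
  'dis' -> prefix (morpheme 1)
  'work' -> root (morpheme 2)
  'able' -> suffix (morpheme 3)
  'ly' -> suffix (morpheme 4)
Total morphemes: 4

4


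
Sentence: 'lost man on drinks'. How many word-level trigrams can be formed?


Word trigrams from [4] words:
  Trigram 1: (lost man on)
  Trigram 2: (man on drinks)
Total word trigrams: 4 - 2 = 2

2


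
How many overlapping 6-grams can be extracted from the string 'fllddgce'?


String 'fllddgce' has length L = 8.
Number of overlapping n-grams = L - n + 1
Substituting: 8 - 6 + 1 = 3

3


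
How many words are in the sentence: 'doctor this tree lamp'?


Counting words by splitting on spaces:
  Word 1: 'doctor'
  Word 2: 'this'
  Word 3: 'tree'
  Word 4: 'lamp'
Total words: 4

4


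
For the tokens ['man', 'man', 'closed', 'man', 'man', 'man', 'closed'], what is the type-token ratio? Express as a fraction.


Tokens: 7
Unique types: ('closed', 'man') = 2
TTR = 2/7
Already in lowest terms.

2/7


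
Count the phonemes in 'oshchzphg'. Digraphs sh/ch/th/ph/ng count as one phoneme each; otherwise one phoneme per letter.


Parsing 'oshchzphg' greedily, digraphs first:
  'o' -> vowel phoneme (phonemes so far: 1)
  'sh' -> digraph (1 consonant phoneme) (phonemes so far: 2)
  'ch' -> digraph (1 consonant phoneme) (phonemes so far: 3)
  'z' -> consonant phoneme (phonemes so far: 4)
  'ph' -> digraph (1 consonant phoneme) (phonemes so far: 5)
  'g' -> consonant phoneme (phonemes so far: 6)
Total phonemes: 6

6


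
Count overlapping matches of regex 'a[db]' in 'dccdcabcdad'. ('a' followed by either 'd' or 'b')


Pattern: a[db] means 'a' followed by either 'd' or 'b'.
Scanning 'dccdcabcdad' position-by-position:
  Pos 0: window 'dc' -> no
  Pos 1: window 'cc' -> no
  Pos 2: window 'cd' -> no
  Pos 3: window 'dc' -> no
  Pos 4: window 'ca' -> no
  Pos 5: window 'ab' -> MATCH
  Pos 6: window 'bc' -> no
  Pos 7: window 'cd' -> no
  Pos 8: window 'da' -> no
  Pos 9: window 'ad' -> MATCH
  Pos 10: window 'd' -> no
Total matches: 2

2


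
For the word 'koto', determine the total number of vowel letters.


Scanning each character of 'koto':
  Position 1: 'k' -> consonant (running count: 0)
  Position 2: 'o' -> vowel (running count: 1)
  Position 3: 't' -> consonant (running count: 1)
  Position 4: 'o' -> vowel (running count: 2)
Total vowels: 2

2


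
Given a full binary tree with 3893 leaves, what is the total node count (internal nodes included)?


Leaf nodes (terminals): 3893
Internal nodes = n - 1 = 3893 - 1 = 3892
Total = leaves + internal = 3893 + 3892 = 7785

7785


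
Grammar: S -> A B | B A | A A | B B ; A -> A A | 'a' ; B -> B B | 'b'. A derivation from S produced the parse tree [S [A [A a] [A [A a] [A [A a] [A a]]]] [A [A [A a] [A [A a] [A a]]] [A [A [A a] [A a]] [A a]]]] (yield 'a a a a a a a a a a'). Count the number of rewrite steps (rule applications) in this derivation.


Every bracketed nonterminal node [X ...] in the tree is produced by exactly one rule application.
Reading the tree off as a leftmost derivation:
  Step 1: S  =>  A A   (applied S -> A A)
  Step 2: A A  =>  A A A   (applied A -> A A)
  Step 3: A A A  =>  a A A   (applied A -> a)
  Step 4: a A A  =>  a A A A   (applied A -> A A)
  Step 5: a A A A  =>  a a A A   (applied A -> a)
  Step 6: a a A A  =>  a a A A A   (applied A -> A A)
  Step 7: a a A A A  =>  a a a A A   (applied A -> a)
  Step 8: a a a A A  =>  a a a a A   (applied A -> a)
  Step 9: a a a a A  =>  a a a a A A   (applied A -> A A)
  Step 10: a a a a A A  =>  a a a a A A A   (applied A -> A A)
  Step 11: a a a a A A A  =>  a a a a a A A   (applied A -> a)
  Step 12: a a a a a A A  =>  a a a a a A A A   (applied A -> A A)
  Step 13: a a a a a A A A  =>  a a a a a a A A   (applied A -> a)
  Step 14: a a a a a a A A  =>  a a a a a a a A   (applied A -> a)
  Step 15: a a a a a a a A  =>  a a a a a a a A A   (applied A -> A A)
  Step 16: a a a a a a a A A  =>  a a a a a a a A A A   (applied A -> A A)
  Step 17: a a a a a a a A A A  =>  a a a a a a a a A A   (applied A -> a)
  Step 18: a a a a a a a a A A  =>  a a a a a a a a a A   (applied A -> a)
  Step 19: a a a a a a a a a A  =>  a a a a a a a a a a   (applied A -> a)
Final yield: a a a a a a a a a a
Total rewrite steps: 19

19


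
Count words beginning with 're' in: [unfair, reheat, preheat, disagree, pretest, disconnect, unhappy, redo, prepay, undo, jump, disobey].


Checking each word for prefix 're':
  'unfair' -> no (count: 0)
  'reheat' -> YES, starts with 're' (count: 1)
  'preheat' -> no (count: 1)
  'disagree' -> no (count: 1)
  'pretest' -> no (count: 1)
  'disconnect' -> no (count: 1)
  'unhappy' -> no (count: 1)
  'redo' -> YES, starts with 're' (count: 2)
  'prepay' -> no (count: 2)
  'undo' -> no (count: 2)
  'jump' -> no (count: 2)
  'disobey' -> no (count: 2)
Total with prefix 're': 2

2


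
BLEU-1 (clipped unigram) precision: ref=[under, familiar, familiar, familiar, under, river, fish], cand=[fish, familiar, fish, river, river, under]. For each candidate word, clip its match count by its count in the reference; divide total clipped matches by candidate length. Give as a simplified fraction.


Reference word counts: {'familiar': 3, 'fish': 1, 'river': 1, 'under': 2}
Checking each candidate word (with clipping):
  'fish' -> in reference (ref count 1, used 1/1) -> match (matches: 1)
  'familiar' -> in reference (ref count 3, used 1/3) -> match (matches: 2)
  'fish' -> ref count 1 already used up (1/1) -> clipped, no match (matches: 2)
  'river' -> in reference (ref count 1, used 1/1) -> match (matches: 3)
  'river' -> ref count 1 already used up (1/1) -> clipped, no match (matches: 3)
  'under' -> in reference (ref count 2, used 1/2) -> match (matches: 4)
Clipped matches: 4, Candidate length: 6
Precision = 4/6 = 2/3

2/3


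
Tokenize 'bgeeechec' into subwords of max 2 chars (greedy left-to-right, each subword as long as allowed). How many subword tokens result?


'bgeeechec' has 9 characters.
Chunking with max size 2:
  Chunk 1: 'bg' (positions 0-1)
  Chunk 2: 'ee' (positions 2-3)
  Chunk 3: 'ec' (positions 4-5)
  Chunk 4: 'he' (positions 6-7)
  Chunk 5: 'c' (positions 8-8)
Total chunks: ceil(9 / 2) = 5

5


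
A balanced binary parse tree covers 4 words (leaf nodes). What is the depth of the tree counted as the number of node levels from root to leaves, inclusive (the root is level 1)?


In a balanced binary tree with n leaves the deepest leaf is ceil(log2(n)) edges below the root,
so counting node levels inclusive of root and leaves gives ceil(log2(n)) + 1 levels.
log2(4) = 2.0000
ceil(2.0000) = 2
levels = 2 + 1 = 3

3


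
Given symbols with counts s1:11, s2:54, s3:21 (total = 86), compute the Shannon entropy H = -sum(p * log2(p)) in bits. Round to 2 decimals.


Computing entropy H = -sum(p_i * log2(p_i)):
  s1: p = 11/86 = 0.1279, -p*log2(p) = 0.3795
  s2: p = 54/86 = 0.6279, -p*log2(p) = 0.4216
  s3: p = 21/86 = 0.2442, -p*log2(p) = 0.4967
H = sum of terms = 1.2978
Rounded to 2 decimals: 1.30

1.30


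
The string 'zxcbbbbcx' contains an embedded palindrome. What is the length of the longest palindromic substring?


Scanning 'zxcbbbbcx' for palindromic substrings.
Substring at positions 1-8: 'xcbbbbcx'.
Check: reverse('xcbbbbcx') = 'xcbbbbcx' -> palindrome confirmed.
Neighbouring characters ('z' / '-') break symmetry, so it cannot extend further.
No longer palindromic substring exists; longest length = 8

8


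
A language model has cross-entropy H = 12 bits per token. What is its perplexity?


Perplexity formula: PP = 2^H
H = 12
PP = 2^12
PP = 2^12 = 4096

4096


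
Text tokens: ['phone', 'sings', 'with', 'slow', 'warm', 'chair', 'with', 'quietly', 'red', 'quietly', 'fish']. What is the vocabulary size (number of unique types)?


Listing all tokens and tracking unique types:
  Token 1: 'phone' -> NEW (unique so far: 1)
  Token 2: 'sings' -> NEW (unique so far: 2)
  Token 3: 'with' -> NEW (unique so far: 3)
  Token 4: 'slow' -> NEW (unique so far: 4)
  Token 5: 'warm' -> NEW (unique so far: 5)
  Token 6: 'chair' -> NEW (unique so far: 6)
  Token 7: 'with' -> duplicate (unique so far: 6)
  Token 8: 'quietly' -> NEW (unique so far: 7)
  Token 9: 'red' -> NEW (unique so far: 8)
  Token 10: 'quietly' -> duplicate (unique so far: 8)
  Token 11: 'fish' -> NEW (unique so far: 9)
Unique types: ('chair', 'fish', 'phone', 'quietly', 'red', 'sings', 'slow', 'warm', 'with')
Vocabulary size: 9

9


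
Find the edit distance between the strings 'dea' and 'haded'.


Building DP table for s1='dea' (len 3) and s2='haded' (len 5):
       h  a  d  e  d
    0  1  2  3  4  5
  d 1  1  2  2  3  4
  e 2  2  2  3  2  3
  a 3  3  2  3  3  3
Edit distance = dp[3][5] = 3

3


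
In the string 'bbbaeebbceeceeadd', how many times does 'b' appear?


Scanning 'bbbaeebbceeceeadd' for 'b':
  Position 0: 'b' -> MATCH (count: 1)
  Position 1: 'b' -> MATCH (count: 2)
  Position 2: 'b' -> MATCH (count: 3)
  Position 6: 'b' -> MATCH (count: 4)
  Position 7: 'b' -> MATCH (count: 5)
Total occurrences of 'b': 5

5


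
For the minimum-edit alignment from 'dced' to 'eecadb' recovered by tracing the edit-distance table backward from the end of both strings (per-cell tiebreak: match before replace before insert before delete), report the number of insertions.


Edit distance = 4. Backtracking from cell (4, 6) with preference match > replace > insert > delete,
then listing the resulting alignment 'dced' -> 'eecadb' left to right:
  Step 1: insert 'e' [insertion #1]
  Step 2: replace d->e
  Step 3: keep 'c'
  Step 4: replace e->a
  Step 5: keep 'd'
  Step 6: insert 'b' [insertion #2]
Total insertions: 2

2


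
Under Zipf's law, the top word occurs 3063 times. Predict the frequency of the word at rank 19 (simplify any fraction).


Zipf's law: freq(rank) = f1 / rank
f1 = 3063, rank = 19
freq = 3063 / 19
GCD(3063, 19) = 1
Simplified: 3063/19

3063/19


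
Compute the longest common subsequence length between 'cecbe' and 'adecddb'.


DP table for LCS of 'cecbe' and 'adecddb':
       a  d  e  c  d  d  b
    0  0  0  0  0  0  0  0
  c 0  0  0  0  1  1  1  1
  e 0  0  0  1  1  1  1  1
  c 0  0  0  1  2  2  2  2
  b 0  0  0  1  2  2  2  3
  e 0  0  0  1  2  2  2  3
LCS: 'ecb'
LCS length = 3

3


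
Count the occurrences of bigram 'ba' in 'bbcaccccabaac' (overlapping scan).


Scanning 'bbcaccccabaac' for bigram 'ba':
  Position 0: 'bb' -> no
  Position 1: 'bc' -> no
  Position 2: 'ca' -> no
  Position 3: 'ac' -> no
  Position 4: 'cc' -> no
  Position 5: 'cc' -> no
  Position 6: 'cc' -> no
  Position 7: 'ca' -> no
  Position 8: 'ab' -> no
  Position 9: 'ba' -> MATCH
  Position 10: 'aa' -> no
  Position 11: 'ac' -> no
Total matches: 1

1


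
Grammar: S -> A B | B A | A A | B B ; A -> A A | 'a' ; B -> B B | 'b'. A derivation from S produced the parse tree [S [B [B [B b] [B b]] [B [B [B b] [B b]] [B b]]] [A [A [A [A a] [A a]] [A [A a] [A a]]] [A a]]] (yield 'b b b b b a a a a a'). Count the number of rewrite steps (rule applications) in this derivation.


Every bracketed nonterminal node [X ...] in the tree is produced by exactly one rule application.
Reading the tree off as a leftmost derivation:
  Step 1: S  =>  B A   (applied S -> B A)
  Step 2: B A  =>  B B A   (applied B -> B B)
  Step 3: B B A  =>  B B B A   (applied B -> B B)
  Step 4: B B B A  =>  b B B A   (applied B -> b)
  Step 5: b B B A  =>  b b B A   (applied B -> b)
  Step 6: b b B A  =>  b b B B A   (applied B -> B B)
  Step 7: b b B B A  =>  b b B B B A   (applied B -> B B)
  Step 8: b b B B B A  =>  b b b B B A   (applied B -> b)
  Step 9: b b b B B A  =>  b b b b B A   (applied B -> b)
  Step 10: b b b b B A  =>  b b b b b A   (applied B -> b)
  Step 11: b b b b b A  =>  b b b b b A A   (applied A -> A A)
  Step 12: b b b b b A A  =>  b b b b b A A A   (applied A -> A A)
  Step 13: b b b b b A A A  =>  b b b b b A A A A   (applied A -> A A)
  Step 14: b b b b b A A A A  =>  b b b b b a A A A   (applied A -> a)
  Step 15: b b b b b a A A A  =>  b b b b b a a A A   (applied A -> a)
  Step 16: b b b b b a a A A  =>  b b b b b a a A A A   (applied A -> A A)
  Step 17: b b b b b a a A A A  =>  b b b b b a a a A A   (applied A -> a)
  Step 18: b b b b b a a a A A  =>  b b b b b a a a a A   (applied A -> a)
  Step 19: b b b b b a a a a A  =>  b b b b b a a a a a   (applied A -> a)
Final yield: b b b b b a a a a a
Total rewrite steps: 19

19


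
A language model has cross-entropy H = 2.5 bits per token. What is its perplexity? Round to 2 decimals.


Perplexity formula: PP = 2^H
H = 2.5
PP = 2^2.5
Decompose: 2^2.5 = 2^2 * 2^0.5 = 2^2 * sqrt(2)
2^2 = 4, sqrt(2) ~ 1.4142136
PP ~ 4 * 1.4142136 = 5.6568544
Rounded to 2 decimals: 5.66

5.66


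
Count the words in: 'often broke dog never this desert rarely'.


Counting words by splitting on spaces:
  Word 1: 'often'
  Word 2: 'broke'
  Word 3: 'dog'
  Word 4: 'never'
  Word 5: 'this'
  Word 6: 'desert'
  Word 7: 'rarely'
Total words: 7

7


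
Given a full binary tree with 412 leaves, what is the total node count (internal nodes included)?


Leaf nodes (terminals): 412
Internal nodes = n - 1 = 412 - 1 = 411
Total = leaves + internal = 412 + 411 = 823

823


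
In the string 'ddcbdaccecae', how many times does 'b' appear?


Scanning 'ddcbdaccecae' for 'b':
  Position 3: 'b' -> MATCH (count: 1)
Total occurrences of 'b': 1

1


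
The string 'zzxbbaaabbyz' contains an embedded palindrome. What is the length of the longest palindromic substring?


Scanning 'zzxbbaaabbyz' for palindromic substrings.
Substring at positions 3-9: 'bbaaabb'.
Check: reverse('bbaaabb') = 'bbaaabb' -> palindrome confirmed.
Neighbouring characters ('x' / 'y') break symmetry, so it cannot extend further.
No longer palindromic substring exists; longest length = 7

7


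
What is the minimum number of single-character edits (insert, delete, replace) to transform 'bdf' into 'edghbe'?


Building DP table for s1='bdf' (len 3) and s2='edghbe' (len 6):
       e  d  g  h  b  e
    0  1  2  3  4  5  6
  b 1  1  2  3  4  4  5
  d 2  2  1  2  3  4  5
  f 3  3  2  2  3  4  5
Edit distance = dp[3][6] = 5

5


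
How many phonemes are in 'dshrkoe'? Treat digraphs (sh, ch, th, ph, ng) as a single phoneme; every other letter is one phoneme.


Parsing 'dshrkoe' greedily, digraphs first:
  'd' -> consonant phoneme (phonemes so far: 1)
  'sh' -> digraph (1 consonant phoneme) (phonemes so far: 2)
  'r' -> consonant phoneme (phonemes so far: 3)
  'k' -> consonant phoneme (phonemes so far: 4)
  'o' -> vowel phoneme (phonemes so far: 5)
  'e' -> vowel phoneme (phonemes so far: 6)
Total phonemes: 6

6


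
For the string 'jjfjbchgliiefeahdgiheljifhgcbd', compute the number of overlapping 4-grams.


String 'jjfjbchgliiefeahdgiheljifhgcbd' has length L = 30.
Number of overlapping n-grams = L - n + 1
Substituting: 30 - 4 + 1 = 27

27


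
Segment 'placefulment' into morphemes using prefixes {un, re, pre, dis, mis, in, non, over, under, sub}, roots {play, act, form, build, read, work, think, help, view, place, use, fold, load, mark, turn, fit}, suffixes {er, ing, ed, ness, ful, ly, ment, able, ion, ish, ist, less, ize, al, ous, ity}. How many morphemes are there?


Segmenting 'placefulment' against the inventory:
  'place' -> root (morpheme 1)
  'ful' -> suffix (morpheme 2)
  'ment' -> suffix (morpheme 3)
Total morphemes: 3

3


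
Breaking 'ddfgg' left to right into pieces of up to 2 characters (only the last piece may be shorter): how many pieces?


'ddfgg' has 5 characters.
Chunking with max size 2:
  Chunk 1: 'dd' (positions 0-1)
  Chunk 2: 'fg' (positions 2-3)
  Chunk 3: 'g' (positions 4-4)
Total chunks: ceil(5 / 2) = 3

3


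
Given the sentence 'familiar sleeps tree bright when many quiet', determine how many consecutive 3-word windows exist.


Word trigrams from [7] words:
  Trigram 1: (familiar sleeps tree)
  Trigram 2: (sleeps tree bright)
  Trigram 3: (tree bright when)
  Trigram 4: (bright when many)
  Trigram 5: (when many quiet)
Total word trigrams: 7 - 2 = 5

5


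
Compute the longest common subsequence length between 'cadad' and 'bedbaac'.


DP table for LCS of 'cadad' and 'bedbaac':
       b  e  d  b  a  a  c
    0  0  0  0  0  0  0  0
  c 0  0  0  0  0  0  0  1
  a 0  0  0  0  0  1  1  1
  d 0  0  0  1  1  1  1  1
  a 0  0  0  1  1  2  2  2
  d 0  0  0  1  1  2  2  2
LCS: 'aa'
LCS length = 2

2


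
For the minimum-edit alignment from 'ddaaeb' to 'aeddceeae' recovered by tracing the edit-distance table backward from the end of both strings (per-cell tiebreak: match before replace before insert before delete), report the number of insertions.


Edit distance = 6. Backtracking from cell (6, 9) with preference match > replace > insert > delete,
then listing the resulting alignment 'ddaaeb' -> 'aeddceeae' left to right:
  Step 1: insert 'a' [insertion #1]
  Step 2: insert 'e' [insertion #2]
  Step 3: keep 'd'
  Step 4: keep 'd'
  Step 5: replace a->c
  Step 6: replace a->e
  Step 7: keep 'e'
  Step 8: insert 'a' [insertion #3]
  Step 9: replace b->e
Total insertions: 3

3


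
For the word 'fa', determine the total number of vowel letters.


Scanning each character of 'fa':
  Position 1: 'f' -> consonant (running count: 0)
  Position 2: 'a' -> vowel (running count: 1)
Total vowels: 1

1


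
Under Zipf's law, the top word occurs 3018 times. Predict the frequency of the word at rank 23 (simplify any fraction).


Zipf's law: freq(rank) = f1 / rank
f1 = 3018, rank = 23
freq = 3018 / 23
GCD(3018, 23) = 1
Simplified: 3018/23

3018/23


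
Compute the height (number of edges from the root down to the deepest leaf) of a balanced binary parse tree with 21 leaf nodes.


In a balanced binary tree with n leaves the deepest leaf is ceil(log2(n)) edges below the root.
log2(21) = 4.3923
ceil(4.3923) = 5
height (edges) = 5

5


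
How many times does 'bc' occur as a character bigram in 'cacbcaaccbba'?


Scanning 'cacbcaaccbba' for bigram 'bc':
  Position 0: 'ca' -> no
  Position 1: 'ac' -> no
  Position 2: 'cb' -> no
  Position 3: 'bc' -> MATCH
  Position 4: 'ca' -> no
  Position 5: 'aa' -> no
  Position 6: 'ac' -> no
  Position 7: 'cc' -> no
  Position 8: 'cb' -> no
  Position 9: 'bb' -> no
  Position 10: 'ba' -> no
Total matches: 1

1


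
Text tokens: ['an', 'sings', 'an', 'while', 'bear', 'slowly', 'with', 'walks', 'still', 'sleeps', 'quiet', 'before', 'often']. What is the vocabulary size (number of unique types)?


Listing all tokens and tracking unique types:
  Token 1: 'an' -> NEW (unique so far: 1)
  Token 2: 'sings' -> NEW (unique so far: 2)
  Token 3: 'an' -> duplicate (unique so far: 2)
  Token 4: 'while' -> NEW (unique so far: 3)
  Token 5: 'bear' -> NEW (unique so far: 4)
  Token 6: 'slowly' -> NEW (unique so far: 5)
  Token 7: 'with' -> NEW (unique so far: 6)
  Token 8: 'walks' -> NEW (unique so far: 7)
  Token 9: 'still' -> NEW (unique so far: 8)
  Token 10: 'sleeps' -> NEW (unique so far: 9)
  Token 11: 'quiet' -> NEW (unique so far: 10)
  Token 12: 'before' -> NEW (unique so far: 11)
  Token 13: 'often' -> NEW (unique so far: 12)
Unique types: ('an', 'bear', 'before', 'often', 'quiet', 'sings', 'sleeps', 'slowly', 'still', 'walks', 'while', 'with')
Vocabulary size: 12

12


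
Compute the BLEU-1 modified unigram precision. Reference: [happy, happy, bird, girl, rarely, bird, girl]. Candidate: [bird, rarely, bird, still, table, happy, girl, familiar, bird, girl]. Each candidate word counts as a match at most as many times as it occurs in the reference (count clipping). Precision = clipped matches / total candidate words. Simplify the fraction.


Reference word counts: {'bird': 2, 'girl': 2, 'happy': 2, 'rarely': 1}
Checking each candidate word (with clipping):
  'bird' -> in reference (ref count 2, used 1/2) -> match (matches: 1)
  'rarely' -> in reference (ref count 1, used 1/1) -> match (matches: 2)
  'bird' -> in reference (ref count 2, used 2/2) -> match (matches: 3)
  'still' -> not in reference -> no match (matches: 3)
  'table' -> not in reference -> no match (matches: 3)
  'happy' -> in reference (ref count 2, used 1/2) -> match (matches: 4)
  'girl' -> in reference (ref count 2, used 1/2) -> match (matches: 5)
  'familiar' -> not in reference -> no match (matches: 5)
  'bird' -> ref count 2 already used up (2/2) -> clipped, no match (matches: 5)
  'girl' -> in reference (ref count 2, used 2/2) -> match (matches: 6)
Clipped matches: 6, Candidate length: 10
Precision = 6/10 = 3/5

3/5


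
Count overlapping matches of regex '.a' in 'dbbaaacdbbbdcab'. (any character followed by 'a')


Pattern: .a means any character followed by 'a'.
Scanning 'dbbaaacdbbbdcab' position-by-position:
  Pos 0: window 'db' -> no
  Pos 1: window 'bb' -> no
  Pos 2: window 'ba' -> MATCH
  Pos 3: window 'aa' -> MATCH
  Pos 4: window 'aa' -> MATCH
  Pos 5: window 'ac' -> no
  Pos 6: window 'cd' -> no
  Pos 7: window 'db' -> no
  Pos 8: window 'bb' -> no
  Pos 9: window 'bb' -> no
  Pos 10: window 'bd' -> no
  Pos 11: window 'dc' -> no
  Pos 12: window 'ca' -> MATCH
  Pos 13: window 'ab' -> no
  Pos 14: window 'b' -> no
Total matches: 4

4


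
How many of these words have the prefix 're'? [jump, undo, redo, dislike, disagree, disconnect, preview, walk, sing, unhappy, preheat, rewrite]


Checking each word for prefix 're':
  'jump' -> no (count: 0)
  'undo' -> no (count: 0)
  'redo' -> YES, starts with 're' (count: 1)
  'dislike' -> no (count: 1)
  'disagree' -> no (count: 1)
  'disconnect' -> no (count: 1)
  'preview' -> no (count: 1)
  'walk' -> no (count: 1)
  'sing' -> no (count: 1)
  'unhappy' -> no (count: 1)
  'preheat' -> no (count: 1)
  'rewrite' -> YES, starts with 're' (count: 2)
Total with prefix 're': 2

2


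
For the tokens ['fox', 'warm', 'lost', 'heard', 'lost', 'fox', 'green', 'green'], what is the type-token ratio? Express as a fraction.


Tokens: 8
Unique types: ('fox', 'green', 'heard', 'lost', 'warm') = 5
TTR = 5/8
Already in lowest terms.

5/8


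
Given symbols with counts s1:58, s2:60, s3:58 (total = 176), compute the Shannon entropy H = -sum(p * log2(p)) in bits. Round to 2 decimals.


Computing entropy H = -sum(p_i * log2(p_i)):
  s1: p = 58/176 = 0.3295, -p*log2(p) = 0.5278
  s2: p = 60/176 = 0.3409, -p*log2(p) = 0.5293
  s3: p = 58/176 = 0.3295, -p*log2(p) = 0.5278
H = sum of terms = 1.5849
Rounded to 2 decimals: 1.58

1.58


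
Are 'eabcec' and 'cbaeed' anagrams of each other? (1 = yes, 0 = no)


Sort characters of 'eabcec': 'abccee'
Sort characters of 'cbaeed': 'abcdee'
Sorted forms differ -> they are NOT anagrams
Result: 0

0


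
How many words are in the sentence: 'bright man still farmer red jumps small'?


Counting words by splitting on spaces:
  Word 1: 'bright'
  Word 2: 'man'
  Word 3: 'still'
  Word 4: 'farmer'
  Word 5: 'red'
  Word 6: 'jumps'
  Word 7: 'small'
Total words: 7

7


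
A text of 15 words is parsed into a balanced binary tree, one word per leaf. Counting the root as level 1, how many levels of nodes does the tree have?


In a balanced binary tree with n leaves the deepest leaf is ceil(log2(n)) edges below the root,
so counting node levels inclusive of root and leaves gives ceil(log2(n)) + 1 levels.
log2(15) = 3.9069
ceil(3.9069) = 4
levels = 4 + 1 = 5

5


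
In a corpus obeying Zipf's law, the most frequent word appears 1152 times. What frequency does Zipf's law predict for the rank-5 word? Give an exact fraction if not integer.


Zipf's law: freq(rank) = f1 / rank
f1 = 1152, rank = 5
freq = 1152 / 5
GCD(1152, 5) = 1
Simplified: 1152/5

1152/5


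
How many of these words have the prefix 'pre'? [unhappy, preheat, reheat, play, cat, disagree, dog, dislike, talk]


Checking each word for prefix 'pre':
  'unhappy' -> no (count: 0)
  'preheat' -> YES, starts with 'pre' (count: 1)
  'reheat' -> no (count: 1)
  'play' -> no (count: 1)
  'cat' -> no (count: 1)
  'disagree' -> no (count: 1)
  'dog' -> no (count: 1)
  'dislike' -> no (count: 1)
  'talk' -> no (count: 1)
Total with prefix 'pre': 1

1


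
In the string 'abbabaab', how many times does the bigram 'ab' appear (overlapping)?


Scanning 'abbabaab' for bigram 'ab':
  Position 0: 'ab' -> MATCH
  Position 1: 'bb' -> no
  Position 2: 'ba' -> no
  Position 3: 'ab' -> MATCH
  Position 4: 'ba' -> no
  Position 5: 'aa' -> no
  Position 6: 'ab' -> MATCH
Total matches: 3

3


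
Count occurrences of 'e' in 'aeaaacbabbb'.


Scanning 'aeaaacbabbb' for 'e':
  Position 1: 'e' -> MATCH (count: 1)
Total occurrences of 'e': 1

1


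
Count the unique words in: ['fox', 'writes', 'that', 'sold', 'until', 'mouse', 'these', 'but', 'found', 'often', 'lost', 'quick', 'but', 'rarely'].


Listing all tokens and tracking unique types:
  Token 1: 'fox' -> NEW (unique so far: 1)
  Token 2: 'writes' -> NEW (unique so far: 2)
  Token 3: 'that' -> NEW (unique so far: 3)
  Token 4: 'sold' -> NEW (unique so far: 4)
  Token 5: 'until' -> NEW (unique so far: 5)
  Token 6: 'mouse' -> NEW (unique so far: 6)
  Token 7: 'these' -> NEW (unique so far: 7)
  Token 8: 'but' -> NEW (unique so far: 8)
  Token 9: 'found' -> NEW (unique so far: 9)
  Token 10: 'often' -> NEW (unique so far: 10)
  Token 11: 'lost' -> NEW (unique so far: 11)
  Token 12: 'quick' -> NEW (unique so far: 12)
  Token 13: 'but' -> duplicate (unique so far: 12)
  Token 14: 'rarely' -> NEW (unique so far: 13)
Unique types: ('but', 'found', 'fox', 'lost', 'mouse', 'often', 'quick', 'rarely', 'sold', 'that', 'these', 'until', 'writes')
Vocabulary size: 13

13


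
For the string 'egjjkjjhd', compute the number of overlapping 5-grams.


String 'egjjkjjhd' has length L = 9.
Number of overlapping n-grams = L - n + 1
Substituting: 9 - 5 + 1 = 5

5


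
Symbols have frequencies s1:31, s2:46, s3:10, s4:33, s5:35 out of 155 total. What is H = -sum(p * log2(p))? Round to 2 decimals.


Computing entropy H = -sum(p_i * log2(p_i)):
  s1: p = 31/155 = 0.2000, -p*log2(p) = 0.4644
  s2: p = 46/155 = 0.2968, -p*log2(p) = 0.5201
  s3: p = 10/155 = 0.0645, -p*log2(p) = 0.2551
  s4: p = 33/155 = 0.2129, -p*log2(p) = 0.4751
  s5: p = 35/155 = 0.2258, -p*log2(p) = 0.4848
H = sum of terms = 2.1995
Rounded to 2 decimals: 2.20

2.20


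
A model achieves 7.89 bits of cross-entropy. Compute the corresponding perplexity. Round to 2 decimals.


Perplexity formula: PP = 2^H
H = 7.89
PP = 2^7.89
Decompose: 2^7.89 = 2^7 * 2^0.89
2^7 = 128, 2^0.89 ~ 1.8531761
PP ~ 128 * 1.8531761 = 237.2065408
Rounded to 2 decimals: 237.21

237.21


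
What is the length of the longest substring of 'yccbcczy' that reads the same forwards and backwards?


Scanning 'yccbcczy' for palindromic substrings.
Substring at positions 1-5: 'ccbcc'.
Check: reverse('ccbcc') = 'ccbcc' -> palindrome confirmed.
Neighbouring characters ('y' / 'z') break symmetry, so it cannot extend further.
No longer palindromic substring exists; longest length = 5

5


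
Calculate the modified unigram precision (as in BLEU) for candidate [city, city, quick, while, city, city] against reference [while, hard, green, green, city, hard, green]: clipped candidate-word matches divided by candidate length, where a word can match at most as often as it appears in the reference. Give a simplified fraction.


Reference word counts: {'city': 1, 'green': 3, 'hard': 2, 'while': 1}
Checking each candidate word (with clipping):
  'city' -> in reference (ref count 1, used 1/1) -> match (matches: 1)
  'city' -> ref count 1 already used up (1/1) -> clipped, no match (matches: 1)
  'quick' -> not in reference -> no match (matches: 1)
  'while' -> in reference (ref count 1, used 1/1) -> match (matches: 2)
  'city' -> ref count 1 already used up (1/1) -> clipped, no match (matches: 2)
  'city' -> ref count 1 already used up (1/1) -> clipped, no match (matches: 2)
Clipped matches: 2, Candidate length: 6
Precision = 2/6 = 1/3

1/3


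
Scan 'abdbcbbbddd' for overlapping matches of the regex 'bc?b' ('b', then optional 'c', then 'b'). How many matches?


Pattern: bc?b means 'b', then optional 'c', then 'b'.
Scanning 'abdbcbbbddd' position-by-position:
  Pos 0: window 'abd' -> no
  Pos 1: window 'bdb' -> no
  Pos 2: window 'dbc' -> no
  Pos 3: window 'bcb' -> MATCH
  Pos 4: window 'cbb' -> no
  Pos 5: window 'bbb' -> MATCH
  Pos 6: window 'bbd' -> MATCH
  Pos 7: window 'bdd' -> no
  Pos 8: window 'ddd' -> no
  Pos 9: window 'dd' -> no
  Pos 10: window 'd' -> no
Total matches: 3

3


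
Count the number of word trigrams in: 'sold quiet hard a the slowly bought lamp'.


Word trigrams from [8] words:
  Trigram 1: (sold quiet hard)
  Trigram 2: (quiet hard a)
  Trigram 3: (hard a the)
  Trigram 4: (a the slowly)
  Trigram 5: (the slowly bought)
  Trigram 6: (slowly bought lamp)
Total word trigrams: 8 - 2 = 6

6


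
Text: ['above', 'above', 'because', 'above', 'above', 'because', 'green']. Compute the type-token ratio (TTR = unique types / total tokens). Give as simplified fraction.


Tokens: 7
Unique types: ('above', 'because', 'green') = 3
TTR = 3/7
Already in lowest terms.

3/7


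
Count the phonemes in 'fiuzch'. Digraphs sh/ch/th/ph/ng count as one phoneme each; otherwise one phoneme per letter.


Parsing 'fiuzch' greedily, digraphs first:
  'f' -> consonant phoneme (phonemes so far: 1)
  'i' -> vowel phoneme (phonemes so far: 2)
  'u' -> vowel phoneme (phonemes so far: 3)
  'z' -> consonant phoneme (phonemes so far: 4)
  'ch' -> digraph (1 consonant phoneme) (phonemes so far: 5)
Total phonemes: 5

5


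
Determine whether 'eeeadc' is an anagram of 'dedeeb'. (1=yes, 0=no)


Sort characters of 'eeeadc': 'acdeee'
Sort characters of 'dedeeb': 'bddeee'
Sorted forms differ -> they are NOT anagrams
Result: 0

0


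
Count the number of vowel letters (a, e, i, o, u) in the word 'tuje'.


Scanning each character of 'tuje':
  Position 1: 't' -> consonant (running count: 0)
  Position 2: 'u' -> vowel (running count: 1)
  Position 3: 'j' -> consonant (running count: 1)
  Position 4: 'e' -> vowel (running count: 2)
Total vowels: 2

2


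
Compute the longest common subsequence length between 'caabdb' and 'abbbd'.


DP table for LCS of 'caabdb' and 'abbbd':
       a  b  b  b  d
    0  0  0  0  0  0
  c 0  0  0  0  0  0
  a 0  1  1  1  1  1
  a 0  1  1  1  1  1
  b 0  1  2  2  2  2
  d 0  1  2  2  2  3
  b 0  1  2  3  3  3
LCS: 'abd'
LCS length = 3

3


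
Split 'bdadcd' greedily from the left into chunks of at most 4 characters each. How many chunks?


'bdadcd' has 6 characters.
Chunking with max size 4:
  Chunk 1: 'bdad' (positions 0-3)
  Chunk 2: 'cd' (positions 4-5)
Total chunks: ceil(6 / 4) = 2

2


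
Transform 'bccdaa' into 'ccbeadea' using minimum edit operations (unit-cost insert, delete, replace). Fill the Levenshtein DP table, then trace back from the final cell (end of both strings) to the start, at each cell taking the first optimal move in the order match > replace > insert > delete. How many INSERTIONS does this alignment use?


Edit distance = 5. Backtracking from cell (6, 8) with preference match > replace > insert > delete,
then listing the resulting alignment 'bccdaa' -> 'ccbeadea' left to right:
  Step 1: insert 'c' [insertion #1]
  Step 2: insert 'c' [insertion #2]
  Step 3: keep 'b'
  Step 4: replace c->e
  Step 5: replace c->a
  Step 6: keep 'd'
  Step 7: replace a->e
  Step 8: keep 'a'
Total insertions: 2

2


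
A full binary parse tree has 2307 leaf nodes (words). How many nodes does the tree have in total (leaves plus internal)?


Leaf nodes (terminals): 2307
Internal nodes = n - 1 = 2307 - 1 = 2306
Total = leaves + internal = 2307 + 2306 = 4613

4613


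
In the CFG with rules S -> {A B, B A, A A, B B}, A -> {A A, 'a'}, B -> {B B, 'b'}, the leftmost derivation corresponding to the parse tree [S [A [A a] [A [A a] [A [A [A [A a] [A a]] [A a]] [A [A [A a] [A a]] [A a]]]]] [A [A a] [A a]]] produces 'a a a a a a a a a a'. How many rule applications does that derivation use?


Every bracketed nonterminal node [X ...] in the tree is produced by exactly one rule application.
Reading the tree off as a leftmost derivation:
  Step 1: S  =>  A A   (applied S -> A A)
  Step 2: A A  =>  A A A   (applied A -> A A)
  Step 3: A A A  =>  a A A   (applied A -> a)
  Step 4: a A A  =>  a A A A   (applied A -> A A)
  Step 5: a A A A  =>  a a A A   (applied A -> a)
  Step 6: a a A A  =>  a a A A A   (applied A -> A A)
  Step 7: a a A A A  =>  a a A A A A   (applied A -> A A)
  Step 8: a a A A A A  =>  a a A A A A A   (applied A -> A A)
  Step 9: a a A A A A A  =>  a a a A A A A   (applied A -> a)
  Step 10: a a a A A A A  =>  a a a a A A A   (applied A -> a)
  Step 11: a a a a A A A  =>  a a a a a A A   (applied A -> a)
  Step 12: a a a a a A A  =>  a a a a a A A A   (applied A -> A A)
  Step 13: a a a a a A A A  =>  a a a a a A A A A   (applied A -> A A)
  Step 14: a a a a a A A A A  =>  a a a a a a A A A   (applied A -> a)
  Step 15: a a a a a a A A A  =>  a a a a a a a A A   (applied A -> a)
  Step 16: a a a a a a a A A  =>  a a a a a a a a A   (applied A -> a)
  Step 17: a a a a a a a a A  =>  a a a a a a a a A A   (applied A -> A A)
  Step 18: a a a a a a a a A A  =>  a a a a a a a a a A   (applied A -> a)
  Step 19: a a a a a a a a a A  =>  a a a a a a a a a a   (applied A -> a)
Final yield: a a a a a a a a a a
Total rewrite steps: 19

19


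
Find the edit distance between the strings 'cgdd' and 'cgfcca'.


Building DP table for s1='cgdd' (len 4) and s2='cgfcca' (len 6):
       c  g  f  c  c  a
    0  1  2  3  4  5  6
  c 1  0  1  2  3  4  5
  g 2  1  0  1  2  3  4
  d 3  2  1  1  2  3  4
  d 4  3  2  2  2  3  4
Edit distance = dp[4][6] = 4

4


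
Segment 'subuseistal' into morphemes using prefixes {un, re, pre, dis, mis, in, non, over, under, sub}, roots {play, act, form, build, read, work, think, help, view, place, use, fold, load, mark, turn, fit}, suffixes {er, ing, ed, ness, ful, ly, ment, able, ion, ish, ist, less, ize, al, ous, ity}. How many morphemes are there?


Segmenting 'subuseistal' against the inventory:
  'sub' -> prefix (morpheme 1)
  'use' -> root (morpheme 2)
  'ist' -> suffix (morpheme 3)
  'al' -> suffix (morpheme 4)
Total morphemes: 4

4


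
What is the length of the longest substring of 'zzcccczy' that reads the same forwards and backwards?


Scanning 'zzcccczy' for palindromic substrings.
Substring at positions 1-6: 'zccccz'.
Check: reverse('zccccz') = 'zccccz' -> palindrome confirmed.
Neighbouring characters ('z' / 'y') break symmetry, so it cannot extend further.
No longer palindromic substring exists; longest length = 6

6


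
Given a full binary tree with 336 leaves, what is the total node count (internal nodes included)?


Leaf nodes (terminals): 336
Internal nodes = n - 1 = 336 - 1 = 335
Total = leaves + internal = 336 + 335 = 671

671


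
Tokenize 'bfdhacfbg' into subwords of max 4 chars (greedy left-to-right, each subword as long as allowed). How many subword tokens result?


'bfdhacfbg' has 9 characters.
Chunking with max size 4:
  Chunk 1: 'bfdh' (positions 0-3)
  Chunk 2: 'acfb' (positions 4-7)
  Chunk 3: 'g' (positions 8-8)
Total chunks: ceil(9 / 4) = 3

3


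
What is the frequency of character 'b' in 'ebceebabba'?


Scanning 'ebceebabba' for 'b':
  Position 1: 'b' -> MATCH (count: 1)
  Position 5: 'b' -> MATCH (count: 2)
  Position 7: 'b' -> MATCH (count: 3)
  Position 8: 'b' -> MATCH (count: 4)
Total occurrences of 'b': 4

4


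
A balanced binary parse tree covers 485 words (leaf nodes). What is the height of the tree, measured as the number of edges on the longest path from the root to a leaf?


In a balanced binary tree with n leaves the deepest leaf is ceil(log2(n)) edges below the root.
log2(485) = 8.9218
ceil(8.9218) = 9
height (edges) = 9

9


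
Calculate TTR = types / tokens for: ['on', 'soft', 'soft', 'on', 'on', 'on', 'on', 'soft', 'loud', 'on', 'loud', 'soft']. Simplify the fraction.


Tokens: 12
Unique types: ('loud', 'on', 'soft') = 3
TTR = 3/12
Simplify: divide both by 3 -> 1/4
TTR = 1/4

1/4


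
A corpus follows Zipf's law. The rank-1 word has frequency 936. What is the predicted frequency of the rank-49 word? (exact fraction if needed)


Zipf's law: freq(rank) = f1 / rank
f1 = 936, rank = 49
freq = 936 / 49
GCD(936, 49) = 1
Simplified: 936/49

936/49
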